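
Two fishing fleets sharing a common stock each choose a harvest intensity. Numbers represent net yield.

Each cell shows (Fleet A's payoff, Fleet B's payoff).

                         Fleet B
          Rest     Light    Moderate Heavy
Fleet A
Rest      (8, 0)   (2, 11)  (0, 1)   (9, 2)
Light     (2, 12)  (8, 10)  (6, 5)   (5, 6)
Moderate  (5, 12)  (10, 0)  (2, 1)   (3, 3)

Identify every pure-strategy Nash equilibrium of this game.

none

For each strategy profile, look for a profitable unilateral deviation.
(Rest, Rest): Fleet B can switch to Light (0 → 11). Not NE.
(Rest, Light): Fleet A can switch to Light (2 → 8). Not NE.
(Rest, Moderate): Fleet A can switch to Light (0 → 6). Not NE.
(Rest, Heavy): Fleet B can switch to Light (2 → 11). Not NE.
(Light, Rest): Fleet A can switch to Rest (2 → 8). Not NE.
(Light, Light): Fleet A can switch to Moderate (8 → 10). Not NE.
(Light, Moderate): Fleet B can switch to Rest (5 → 12). Not NE.
(Light, Heavy): Fleet A can switch to Rest (5 → 9). Not NE.
(Moderate, Rest): Fleet A can switch to Rest (5 → 8). Not NE.
(Moderate, Light): Fleet B can switch to Rest (0 → 12). Not NE.
(The remaining 2 profiles each have a profitable deviation by the same check.)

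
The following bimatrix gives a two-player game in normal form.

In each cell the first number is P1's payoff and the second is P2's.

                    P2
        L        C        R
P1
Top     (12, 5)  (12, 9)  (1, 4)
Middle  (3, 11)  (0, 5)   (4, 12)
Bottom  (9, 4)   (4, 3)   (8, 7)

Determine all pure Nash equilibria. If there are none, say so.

For each player, find the best response to each opponent profile; mutual best responses are the pure NE.
P1 against L: payoffs 12, 3, 9 → best response Top.
P1 against C: payoffs 12, 0, 4 → best response Top.
P1 against R: payoffs 1, 4, 8 → best response Bottom.
P2 against Top: payoffs 5, 9, 4 → best response C.
P2 against Middle: payoffs 11, 5, 12 → best response R.
P2 against Bottom: payoffs 4, 3, 7 → best response R.
Mutual best responses: (Top, C); (Bottom, R).

(Top, C); (Bottom, R)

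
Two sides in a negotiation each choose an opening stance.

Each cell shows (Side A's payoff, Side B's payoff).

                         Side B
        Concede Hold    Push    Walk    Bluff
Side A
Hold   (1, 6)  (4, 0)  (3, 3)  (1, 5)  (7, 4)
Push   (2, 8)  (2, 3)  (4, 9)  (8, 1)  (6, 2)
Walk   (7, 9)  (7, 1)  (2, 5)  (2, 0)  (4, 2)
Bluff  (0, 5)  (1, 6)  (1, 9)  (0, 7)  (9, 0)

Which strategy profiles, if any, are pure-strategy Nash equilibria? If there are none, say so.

The pure Nash equilibria are (Push, Push) and (Walk, Concede).

Side A against Concede: payoffs 1, 2, 7, 0 → best response Walk.
Side A against Hold: payoffs 4, 2, 7, 1 → best response Walk.
Side A against Push: payoffs 3, 4, 2, 1 → best response Push.
Side A against Walk: payoffs 1, 8, 2, 0 → best response Push.
Side A against Bluff: payoffs 7, 6, 4, 9 → best response Bluff.
Side B against Hold: payoffs 6, 0, 3, 5, 4 → best response Concede.
Side B against Push: payoffs 8, 3, 9, 1, 2 → best response Push.
Side B against Walk: payoffs 9, 1, 5, 0, 2 → best response Concede.
Side B against Bluff: payoffs 5, 6, 9, 7, 0 → best response Push.
Mutual best responses: (Push, Push); (Walk, Concede).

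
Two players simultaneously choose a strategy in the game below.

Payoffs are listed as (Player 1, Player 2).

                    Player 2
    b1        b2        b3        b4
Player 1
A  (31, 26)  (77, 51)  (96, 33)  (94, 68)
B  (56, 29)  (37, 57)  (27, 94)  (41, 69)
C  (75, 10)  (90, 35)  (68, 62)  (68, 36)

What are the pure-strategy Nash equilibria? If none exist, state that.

Player 1 against b1: payoffs 31, 56, 75 → best response C.
Player 1 against b2: payoffs 77, 37, 90 → best response C.
Player 1 against b3: payoffs 96, 27, 68 → best response A.
Player 1 against b4: payoffs 94, 41, 68 → best response A.
Player 2 against A: payoffs 26, 51, 33, 68 → best response b4.
Player 2 against B: payoffs 29, 57, 94, 69 → best response b3.
Player 2 against C: payoffs 10, 35, 62, 36 → best response b3.
Mutual best responses: (A, b4).

The unique pure-strategy Nash equilibrium is (A, b4).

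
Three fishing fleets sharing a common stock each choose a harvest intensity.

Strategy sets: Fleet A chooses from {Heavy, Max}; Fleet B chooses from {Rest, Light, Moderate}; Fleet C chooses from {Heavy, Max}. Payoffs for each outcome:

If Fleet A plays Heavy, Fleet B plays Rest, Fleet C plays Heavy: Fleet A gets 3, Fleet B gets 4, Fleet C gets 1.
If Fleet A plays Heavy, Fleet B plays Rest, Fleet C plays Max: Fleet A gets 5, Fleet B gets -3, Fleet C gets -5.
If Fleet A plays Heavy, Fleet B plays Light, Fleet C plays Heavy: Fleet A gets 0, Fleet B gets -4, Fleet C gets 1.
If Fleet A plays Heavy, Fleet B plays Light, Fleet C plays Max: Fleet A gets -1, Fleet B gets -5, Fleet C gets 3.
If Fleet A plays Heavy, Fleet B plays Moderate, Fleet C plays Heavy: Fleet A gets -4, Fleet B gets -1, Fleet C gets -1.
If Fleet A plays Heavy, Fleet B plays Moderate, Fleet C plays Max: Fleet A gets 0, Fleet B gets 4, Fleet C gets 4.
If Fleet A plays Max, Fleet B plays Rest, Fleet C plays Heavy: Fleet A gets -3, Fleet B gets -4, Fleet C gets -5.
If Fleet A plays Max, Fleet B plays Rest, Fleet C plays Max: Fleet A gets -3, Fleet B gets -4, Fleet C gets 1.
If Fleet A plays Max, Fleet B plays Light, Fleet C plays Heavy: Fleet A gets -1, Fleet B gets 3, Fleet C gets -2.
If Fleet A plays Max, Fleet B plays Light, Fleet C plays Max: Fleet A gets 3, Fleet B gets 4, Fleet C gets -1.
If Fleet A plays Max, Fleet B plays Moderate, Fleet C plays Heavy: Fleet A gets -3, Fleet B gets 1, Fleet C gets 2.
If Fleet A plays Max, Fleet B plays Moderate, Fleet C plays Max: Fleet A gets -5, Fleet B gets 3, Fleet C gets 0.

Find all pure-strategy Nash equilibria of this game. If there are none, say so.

The pure Nash equilibria are (Heavy, Rest, Heavy) and (Heavy, Moderate, Max) and (Max, Light, Max).

(Heavy, Rest, Heavy): Fleet A gets 3, best alternative -3; Fleet B gets 4, best alternative -1; Fleet C gets 1, best alternative -5. No profitable deviation — NE.
(Heavy, Rest, Max): Fleet B can switch to Moderate (-3 → 4). Not NE.
(Heavy, Light, Heavy): Fleet B can switch to Rest (-4 → 4). Not NE.
(Heavy, Light, Max): Fleet A can switch to Max (-1 → 3). Not NE.
(Heavy, Moderate, Heavy): Fleet A can switch to Max (-4 → -3). Not NE.
(Heavy, Moderate, Max): Fleet A gets 0, best alternative -5; Fleet B gets 4, best alternative -3; Fleet C gets 4, best alternative -1. No profitable deviation — NE.
(Max, Rest, Heavy): Fleet A can switch to Heavy (-3 → 3). Not NE.
(Max, Rest, Max): Fleet A can switch to Heavy (-3 → 5). Not NE.
(Max, Light, Max): Fleet A gets 3, best alternative -1; Fleet B gets 4, best alternative 3; Fleet C gets -1, best alternative -2. No profitable deviation — NE.
(The remaining 3 profiles each have a profitable deviation by the same check.)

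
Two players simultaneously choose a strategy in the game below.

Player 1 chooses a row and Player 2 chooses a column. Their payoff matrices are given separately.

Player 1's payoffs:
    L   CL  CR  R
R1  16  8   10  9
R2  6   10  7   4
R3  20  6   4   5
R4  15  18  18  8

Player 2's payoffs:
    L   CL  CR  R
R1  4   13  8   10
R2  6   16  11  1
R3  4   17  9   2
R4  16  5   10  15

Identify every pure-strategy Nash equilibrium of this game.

(R1, L): Player 1 can switch to R3 (16 → 20). Not NE.
(R1, CL): Player 1 can switch to R2 (8 → 10). Not NE.
(R1, CR): Player 1 can switch to R4 (10 → 18). Not NE.
(R1, R): Player 2 can switch to CL (10 → 13). Not NE.
(R2, L): Player 1 can switch to R1 (6 → 16). Not NE.
(R2, CL): Player 1 can switch to R4 (10 → 18). Not NE.
(The remaining 10 profiles each have a profitable deviation by the same check.)

There is no pure-strategy Nash equilibrium.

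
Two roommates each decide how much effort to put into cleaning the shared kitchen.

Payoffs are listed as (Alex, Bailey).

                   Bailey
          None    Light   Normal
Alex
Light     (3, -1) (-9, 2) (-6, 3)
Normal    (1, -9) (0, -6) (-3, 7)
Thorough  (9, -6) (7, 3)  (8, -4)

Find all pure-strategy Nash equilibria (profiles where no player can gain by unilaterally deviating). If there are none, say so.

(Thorough, Light)

Alex against None: payoffs 3, 1, 9 → best response Thorough.
Alex against Light: payoffs -9, 0, 7 → best response Thorough.
Alex against Normal: payoffs -6, -3, 8 → best response Thorough.
Bailey against Light: payoffs -1, 2, 3 → best response Normal.
Bailey against Normal: payoffs -9, -6, 7 → best response Normal.
Bailey against Thorough: payoffs -6, 3, -4 → best response Light.
Mutual best responses: (Thorough, Light).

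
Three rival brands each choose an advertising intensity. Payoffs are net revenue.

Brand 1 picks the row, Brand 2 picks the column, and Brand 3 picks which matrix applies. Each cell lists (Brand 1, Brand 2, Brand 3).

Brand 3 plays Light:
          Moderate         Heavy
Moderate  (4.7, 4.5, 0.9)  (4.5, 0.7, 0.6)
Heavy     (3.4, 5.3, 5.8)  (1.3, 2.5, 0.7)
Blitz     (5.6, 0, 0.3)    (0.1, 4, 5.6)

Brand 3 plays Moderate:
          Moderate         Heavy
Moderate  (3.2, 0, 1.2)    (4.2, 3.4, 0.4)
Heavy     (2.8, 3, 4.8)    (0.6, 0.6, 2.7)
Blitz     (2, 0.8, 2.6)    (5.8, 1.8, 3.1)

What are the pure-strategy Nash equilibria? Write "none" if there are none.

Brand 1 against (Moderate, Light): payoffs 4.7, 3.4, 5.6 → best response Blitz.
Brand 1 against (Moderate, Moderate): payoffs 3.2, 2.8, 2 → best response Moderate.
Brand 1 against (Heavy, Light): payoffs 4.5, 1.3, 0.1 → best response Moderate.
Brand 1 against (Heavy, Moderate): payoffs 4.2, 0.6, 5.8 → best response Blitz.
Brand 2 against (Moderate, Light): payoffs 4.5, 0.7 → best response Moderate.
Brand 2 against (Moderate, Moderate): payoffs 0, 3.4 → best response Heavy.
Brand 2 against (Heavy, Light): payoffs 5.3, 2.5 → best response Moderate.
Brand 2 against (Heavy, Moderate): payoffs 3, 0.6 → best response Moderate.
Brand 2 against (Blitz, Light): payoffs 0, 4 → best response Heavy.
Brand 2 against (Blitz, Moderate): payoffs 0.8, 1.8 → best response Heavy.
Brand 3 against (Moderate, Moderate): payoffs 0.9, 1.2 → best response Moderate.
Brand 3 against (Moderate, Heavy): payoffs 0.6, 0.4 → best response Light.
Brand 3 against (Heavy, Moderate): payoffs 5.8, 4.8 → best response Light.
Brand 3 against (Heavy, Heavy): payoffs 0.7, 2.7 → best response Moderate.
Brand 3 against (Blitz, Moderate): payoffs 0.3, 2.6 → best response Moderate.
Brand 3 against (Blitz, Heavy): payoffs 5.6, 3.1 → best response Light.
No profile is a mutual best response for all players.

No pure-strategy Nash equilibrium.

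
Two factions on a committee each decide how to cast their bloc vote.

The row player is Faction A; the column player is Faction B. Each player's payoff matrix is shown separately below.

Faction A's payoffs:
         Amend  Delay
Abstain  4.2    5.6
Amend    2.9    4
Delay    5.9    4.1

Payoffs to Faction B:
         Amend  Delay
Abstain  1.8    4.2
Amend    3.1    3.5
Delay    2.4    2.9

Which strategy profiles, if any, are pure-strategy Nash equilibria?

For each player, find the best response to each opponent profile; mutual best responses are the pure NE.
Faction A against Amend: payoffs 4.2, 2.9, 5.9 → best response Delay.
Faction A against Delay: payoffs 5.6, 4, 4.1 → best response Abstain.
Faction B against Abstain: payoffs 1.8, 4.2 → best response Delay.
Faction B against Amend: payoffs 3.1, 3.5 → best response Delay.
Faction B against Delay: payoffs 2.4, 2.9 → best response Delay.
Mutual best responses: (Abstain, Delay).

Pure NE: (Abstain, Delay)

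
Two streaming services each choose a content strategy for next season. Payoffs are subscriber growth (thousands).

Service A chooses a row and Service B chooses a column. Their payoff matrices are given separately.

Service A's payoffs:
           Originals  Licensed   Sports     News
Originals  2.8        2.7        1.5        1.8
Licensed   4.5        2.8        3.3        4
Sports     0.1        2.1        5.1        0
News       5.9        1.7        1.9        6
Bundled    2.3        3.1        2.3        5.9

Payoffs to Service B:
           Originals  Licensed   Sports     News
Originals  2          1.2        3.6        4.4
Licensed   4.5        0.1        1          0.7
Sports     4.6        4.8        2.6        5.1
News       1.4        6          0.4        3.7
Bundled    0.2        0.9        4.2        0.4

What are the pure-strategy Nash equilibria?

Service A against Originals: payoffs 2.8, 4.5, 0.1, 5.9, 2.3 → best response News.
Service A against Licensed: payoffs 2.7, 2.8, 2.1, 1.7, 3.1 → best response Bundled.
Service A against Sports: payoffs 1.5, 3.3, 5.1, 1.9, 2.3 → best response Sports.
Service A against News: payoffs 1.8, 4, 0, 6, 5.9 → best response News.
Service B against Originals: payoffs 2, 1.2, 3.6, 4.4 → best response News.
Service B against Licensed: payoffs 4.5, 0.1, 1, 0.7 → best response Originals.
Service B against Sports: payoffs 4.6, 4.8, 2.6, 5.1 → best response News.
Service B against News: payoffs 1.4, 6, 0.4, 3.7 → best response Licensed.
Service B against Bundled: payoffs 0.2, 0.9, 4.2, 0.4 → best response Sports.
No profile is a mutual best response for all players.

No pure-strategy Nash equilibrium.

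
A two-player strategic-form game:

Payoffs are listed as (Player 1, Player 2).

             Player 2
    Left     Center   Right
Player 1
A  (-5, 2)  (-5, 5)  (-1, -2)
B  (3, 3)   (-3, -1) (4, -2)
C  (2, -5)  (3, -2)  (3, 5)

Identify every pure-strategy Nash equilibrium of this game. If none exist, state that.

The unique pure-strategy Nash equilibrium is (B, Left).

(A, Left): Player 1 can switch to B (-5 → 3). Not NE.
(A, Center): Player 1 can switch to B (-5 → -3). Not NE.
(A, Right): Player 1 can switch to B (-1 → 4). Not NE.
(B, Left): Player 1 gets 3, best alternative 2; Player 2 gets 3, best alternative -1. No profitable deviation — NE.
(B, Center): Player 1 can switch to C (-3 → 3). Not NE.
(B, Right): Player 2 can switch to Left (-2 → 3). Not NE.
(C, Left): Player 1 can switch to B (2 → 3). Not NE.
(C, Center): Player 2 can switch to Right (-2 → 5). Not NE.
(C, Right): Player 1 can switch to B (3 → 4). Not NE.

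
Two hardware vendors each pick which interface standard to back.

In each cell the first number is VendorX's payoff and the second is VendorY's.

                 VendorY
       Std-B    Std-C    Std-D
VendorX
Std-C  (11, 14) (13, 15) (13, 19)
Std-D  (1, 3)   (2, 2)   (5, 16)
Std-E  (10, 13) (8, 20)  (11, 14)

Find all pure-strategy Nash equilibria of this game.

(Std-C, Std-D)

VendorX against Std-B: payoffs 11, 1, 10 → best response Std-C.
VendorX against Std-C: payoffs 13, 2, 8 → best response Std-C.
VendorX against Std-D: payoffs 13, 5, 11 → best response Std-C.
VendorY against Std-C: payoffs 14, 15, 19 → best response Std-D.
VendorY against Std-D: payoffs 3, 2, 16 → best response Std-D.
VendorY against Std-E: payoffs 13, 20, 14 → best response Std-C.
Mutual best responses: (Std-C, Std-D).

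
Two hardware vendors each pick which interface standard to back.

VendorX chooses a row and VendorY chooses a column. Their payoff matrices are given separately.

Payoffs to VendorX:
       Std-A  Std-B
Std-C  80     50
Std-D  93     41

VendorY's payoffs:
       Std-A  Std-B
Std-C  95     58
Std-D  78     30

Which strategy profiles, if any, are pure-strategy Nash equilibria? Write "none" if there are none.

(Std-D, Std-A)

(Std-C, Std-A): VendorX can switch to Std-D (80 → 93). Not NE.
(Std-C, Std-B): VendorY can switch to Std-A (58 → 95). Not NE.
(Std-D, Std-A): VendorX gets 93, best alternative 80; VendorY gets 78, best alternative 30. No profitable deviation — NE.
(Std-D, Std-B): VendorX can switch to Std-C (41 → 50). Not NE.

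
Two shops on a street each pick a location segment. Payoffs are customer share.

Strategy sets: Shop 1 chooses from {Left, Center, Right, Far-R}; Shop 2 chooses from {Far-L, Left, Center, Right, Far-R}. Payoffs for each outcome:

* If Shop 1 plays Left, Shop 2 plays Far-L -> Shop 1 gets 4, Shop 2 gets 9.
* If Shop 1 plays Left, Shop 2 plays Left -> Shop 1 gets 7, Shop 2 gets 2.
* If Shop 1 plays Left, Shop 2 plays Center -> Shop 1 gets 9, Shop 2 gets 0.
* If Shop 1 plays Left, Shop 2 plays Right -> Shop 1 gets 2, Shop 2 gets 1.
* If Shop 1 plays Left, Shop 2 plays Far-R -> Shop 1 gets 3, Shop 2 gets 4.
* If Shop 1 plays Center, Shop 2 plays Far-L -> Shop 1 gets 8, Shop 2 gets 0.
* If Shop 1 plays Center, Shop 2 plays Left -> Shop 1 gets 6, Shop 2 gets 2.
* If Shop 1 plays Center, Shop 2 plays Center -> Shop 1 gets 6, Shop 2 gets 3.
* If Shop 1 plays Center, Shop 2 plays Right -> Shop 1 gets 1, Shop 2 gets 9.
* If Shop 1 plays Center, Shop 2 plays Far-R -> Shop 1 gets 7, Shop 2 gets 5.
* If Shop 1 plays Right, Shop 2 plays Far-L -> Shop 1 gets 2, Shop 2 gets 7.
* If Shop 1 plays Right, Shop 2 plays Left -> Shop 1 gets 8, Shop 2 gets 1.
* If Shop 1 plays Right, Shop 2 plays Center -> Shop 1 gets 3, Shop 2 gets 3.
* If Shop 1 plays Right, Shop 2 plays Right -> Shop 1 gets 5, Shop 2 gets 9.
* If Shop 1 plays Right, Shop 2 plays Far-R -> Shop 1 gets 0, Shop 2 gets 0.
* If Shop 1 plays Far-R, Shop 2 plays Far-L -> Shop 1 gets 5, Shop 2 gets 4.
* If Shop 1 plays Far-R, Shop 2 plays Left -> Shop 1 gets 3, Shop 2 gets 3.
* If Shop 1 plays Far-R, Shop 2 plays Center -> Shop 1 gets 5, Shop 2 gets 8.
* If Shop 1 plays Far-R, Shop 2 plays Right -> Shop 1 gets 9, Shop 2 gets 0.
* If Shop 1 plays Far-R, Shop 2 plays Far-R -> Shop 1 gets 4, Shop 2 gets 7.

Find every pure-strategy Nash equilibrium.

Shop 1 against Far-L: payoffs 4, 8, 2, 5 → best response Center.
Shop 1 against Left: payoffs 7, 6, 8, 3 → best response Right.
Shop 1 against Center: payoffs 9, 6, 3, 5 → best response Left.
Shop 1 against Right: payoffs 2, 1, 5, 9 → best response Far-R.
Shop 1 against Far-R: payoffs 3, 7, 0, 4 → best response Center.
Shop 2 against Left: payoffs 9, 2, 0, 1, 4 → best response Far-L.
Shop 2 against Center: payoffs 0, 2, 3, 9, 5 → best response Right.
Shop 2 against Right: payoffs 7, 1, 3, 9, 0 → best response Right.
Shop 2 against Far-R: payoffs 4, 3, 8, 0, 7 → best response Center.
No profile is a mutual best response for all players.

There is no pure-strategy Nash equilibrium.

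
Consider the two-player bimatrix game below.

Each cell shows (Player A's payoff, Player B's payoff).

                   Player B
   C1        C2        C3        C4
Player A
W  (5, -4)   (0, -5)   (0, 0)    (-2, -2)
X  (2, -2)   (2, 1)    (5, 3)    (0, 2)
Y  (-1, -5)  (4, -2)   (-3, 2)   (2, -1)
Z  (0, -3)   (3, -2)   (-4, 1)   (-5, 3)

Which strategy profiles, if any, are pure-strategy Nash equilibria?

Player A against C1: payoffs 5, 2, -1, 0 → best response W.
Player A against C2: payoffs 0, 2, 4, 3 → best response Y.
Player A against C3: payoffs 0, 5, -3, -4 → best response X.
Player A against C4: payoffs -2, 0, 2, -5 → best response Y.
Player B against W: payoffs -4, -5, 0, -2 → best response C3.
Player B against X: payoffs -2, 1, 3, 2 → best response C3.
Player B against Y: payoffs -5, -2, 2, -1 → best response C3.
Player B against Z: payoffs -3, -2, 1, 3 → best response C4.
Mutual best responses: (X, C3).

Pure NE: (X, C3)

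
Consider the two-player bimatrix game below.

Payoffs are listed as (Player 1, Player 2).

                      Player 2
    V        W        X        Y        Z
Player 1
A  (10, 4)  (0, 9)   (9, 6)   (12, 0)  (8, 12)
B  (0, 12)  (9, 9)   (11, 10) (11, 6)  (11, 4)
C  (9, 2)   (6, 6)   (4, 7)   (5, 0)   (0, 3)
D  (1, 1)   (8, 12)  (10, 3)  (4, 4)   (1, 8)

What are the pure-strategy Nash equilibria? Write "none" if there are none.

Player 1 against V: payoffs 10, 0, 9, 1 → best response A.
Player 1 against W: payoffs 0, 9, 6, 8 → best response B.
Player 1 against X: payoffs 9, 11, 4, 10 → best response B.
Player 1 against Y: payoffs 12, 11, 5, 4 → best response A.
Player 1 against Z: payoffs 8, 11, 0, 1 → best response B.
Player 2 against A: payoffs 4, 9, 6, 0, 12 → best response Z.
Player 2 against B: payoffs 12, 9, 10, 6, 4 → best response V.
Player 2 against C: payoffs 2, 6, 7, 0, 3 → best response X.
Player 2 against D: payoffs 1, 12, 3, 4, 8 → best response W.
No profile is a mutual best response for all players.

No pure-strategy Nash equilibrium.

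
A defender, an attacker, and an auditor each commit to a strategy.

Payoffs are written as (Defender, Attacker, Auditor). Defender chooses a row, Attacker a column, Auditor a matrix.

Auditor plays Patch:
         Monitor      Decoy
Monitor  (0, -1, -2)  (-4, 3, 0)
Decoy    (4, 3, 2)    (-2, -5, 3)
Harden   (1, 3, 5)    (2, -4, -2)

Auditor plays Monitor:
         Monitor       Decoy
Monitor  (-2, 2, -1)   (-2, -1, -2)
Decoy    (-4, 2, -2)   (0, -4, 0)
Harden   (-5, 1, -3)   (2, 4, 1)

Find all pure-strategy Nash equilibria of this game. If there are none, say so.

Pure-strategy Nash equilibria: (Monitor, Monitor, Monitor); (Decoy, Monitor, Patch); (Harden, Decoy, Monitor)

(Monitor, Monitor, Patch): Defender can switch to Decoy (0 → 4). Not NE.
(Monitor, Monitor, Monitor): Defender gets -2, best alternative -4; Attacker gets 2, best alternative -1; Auditor gets -1, best alternative -2. No profitable deviation — NE.
(Monitor, Decoy, Patch): Defender can switch to Decoy (-4 → -2). Not NE.
(Monitor, Decoy, Monitor): Defender can switch to Decoy (-2 → 0). Not NE.
(Decoy, Monitor, Patch): Defender gets 4, best alternative 1; Attacker gets 3, best alternative -5; Auditor gets 2, best alternative -2. No profitable deviation — NE.
(Decoy, Monitor, Monitor): Defender can switch to Monitor (-4 → -2). Not NE.
(Decoy, Decoy, Patch): Defender can switch to Harden (-2 → 2). Not NE.
(Decoy, Decoy, Monitor): Defender can switch to Harden (0 → 2). Not NE.
(Harden, Monitor, Patch): Defender can switch to Decoy (1 → 4). Not NE.
(Harden, Monitor, Monitor): Defender can switch to Monitor (-5 → -2). Not NE.
(Harden, Decoy, Patch): Attacker can switch to Monitor (-4 → 3). Not NE.
(Harden, Decoy, Monitor): Defender gets 2, best alternative 0; Attacker gets 4, best alternative 1; Auditor gets 1, best alternative -2. No profitable deviation — NE.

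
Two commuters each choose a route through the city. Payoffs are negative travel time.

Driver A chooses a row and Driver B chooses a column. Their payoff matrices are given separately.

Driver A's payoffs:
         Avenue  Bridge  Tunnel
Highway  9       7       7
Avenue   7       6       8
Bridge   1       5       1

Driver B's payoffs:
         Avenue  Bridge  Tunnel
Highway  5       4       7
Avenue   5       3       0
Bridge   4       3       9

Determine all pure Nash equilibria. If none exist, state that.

For each player, find the best response to each opponent profile; mutual best responses are the pure NE.
Driver A against Avenue: payoffs 9, 7, 1 → best response Highway.
Driver A against Bridge: payoffs 7, 6, 5 → best response Highway.
Driver A against Tunnel: payoffs 7, 8, 1 → best response Avenue.
Driver B against Highway: payoffs 5, 4, 7 → best response Tunnel.
Driver B against Avenue: payoffs 5, 3, 0 → best response Avenue.
Driver B against Bridge: payoffs 4, 3, 9 → best response Tunnel.
No profile is a mutual best response for all players.

none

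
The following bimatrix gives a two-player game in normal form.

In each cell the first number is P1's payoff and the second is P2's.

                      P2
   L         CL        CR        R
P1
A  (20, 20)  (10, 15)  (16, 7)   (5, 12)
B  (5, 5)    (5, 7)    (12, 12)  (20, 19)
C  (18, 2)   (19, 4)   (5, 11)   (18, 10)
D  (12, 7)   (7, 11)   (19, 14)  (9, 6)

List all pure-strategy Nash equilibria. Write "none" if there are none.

(A, L): P1 gets 20, best alternative 18; P2 gets 20, best alternative 15. No profitable deviation — NE.
(A, CL): P1 can switch to C (10 → 19). Not NE.
(A, CR): P1 can switch to D (16 → 19). Not NE.
(A, R): P1 can switch to B (5 → 20). Not NE.
(B, L): P1 can switch to A (5 → 20). Not NE.
(B, CL): P1 can switch to A (5 → 10). Not NE.
(B, CR): P1 can switch to A (12 → 16). Not NE.
(B, R): P1 gets 20, best alternative 18; P2 gets 19, best alternative 12. No profitable deviation — NE.
(C, L): P1 can switch to A (18 → 20). Not NE.
(C, CL): P2 can switch to CR (4 → 11). Not NE.
(C, CR): P1 can switch to A (5 → 16). Not NE.
(C, R): P1 can switch to B (18 → 20). Not NE.
(D, CR): P1 gets 19, best alternative 16; P2 gets 14, best alternative 11. No profitable deviation — NE.
(The remaining 3 profiles each have a profitable deviation by the same check.)

Pure-strategy Nash equilibria: (A, L), (B, R), (D, CR)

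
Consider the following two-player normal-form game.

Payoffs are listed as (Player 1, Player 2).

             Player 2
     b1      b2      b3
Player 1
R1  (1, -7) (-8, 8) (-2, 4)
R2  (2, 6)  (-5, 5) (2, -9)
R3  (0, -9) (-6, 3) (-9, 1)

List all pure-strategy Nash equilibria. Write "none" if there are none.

Player 1 against b1: payoffs 1, 2, 0 → best response R2.
Player 1 against b2: payoffs -8, -5, -6 → best response R2.
Player 1 against b3: payoffs -2, 2, -9 → best response R2.
Player 2 against R1: payoffs -7, 8, 4 → best response b2.
Player 2 against R2: payoffs 6, 5, -9 → best response b1.
Player 2 against R3: payoffs -9, 3, 1 → best response b2.
Mutual best responses: (R2, b1).

Pure NE: (R2, b1)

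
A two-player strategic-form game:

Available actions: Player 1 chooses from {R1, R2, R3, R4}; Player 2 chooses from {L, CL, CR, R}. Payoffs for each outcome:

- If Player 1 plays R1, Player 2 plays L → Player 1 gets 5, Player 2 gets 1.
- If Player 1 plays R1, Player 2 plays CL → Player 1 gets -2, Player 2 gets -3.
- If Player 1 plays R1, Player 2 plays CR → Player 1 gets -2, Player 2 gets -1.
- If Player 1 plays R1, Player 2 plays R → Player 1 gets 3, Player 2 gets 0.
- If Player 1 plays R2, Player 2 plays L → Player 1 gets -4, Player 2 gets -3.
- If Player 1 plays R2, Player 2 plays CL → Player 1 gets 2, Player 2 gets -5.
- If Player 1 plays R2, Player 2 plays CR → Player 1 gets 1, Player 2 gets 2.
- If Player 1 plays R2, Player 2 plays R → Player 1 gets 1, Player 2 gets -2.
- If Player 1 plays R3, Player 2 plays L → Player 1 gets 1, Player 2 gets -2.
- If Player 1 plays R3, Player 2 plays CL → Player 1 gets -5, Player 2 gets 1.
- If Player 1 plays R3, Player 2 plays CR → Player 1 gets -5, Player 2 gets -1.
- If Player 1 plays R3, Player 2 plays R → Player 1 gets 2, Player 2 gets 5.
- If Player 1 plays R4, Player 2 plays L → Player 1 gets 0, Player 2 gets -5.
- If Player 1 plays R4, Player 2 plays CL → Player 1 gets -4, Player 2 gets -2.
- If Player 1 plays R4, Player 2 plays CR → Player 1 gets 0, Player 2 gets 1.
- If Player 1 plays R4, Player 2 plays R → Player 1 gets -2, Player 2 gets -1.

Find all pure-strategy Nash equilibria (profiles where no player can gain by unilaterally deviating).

Player 1 against L: payoffs 5, -4, 1, 0 → best response R1.
Player 1 against CL: payoffs -2, 2, -5, -4 → best response R2.
Player 1 against CR: payoffs -2, 1, -5, 0 → best response R2.
Player 1 against R: payoffs 3, 1, 2, -2 → best response R1.
Player 2 against R1: payoffs 1, -3, -1, 0 → best response L.
Player 2 against R2: payoffs -3, -5, 2, -2 → best response CR.
Player 2 against R3: payoffs -2, 1, -1, 5 → best response R.
Player 2 against R4: payoffs -5, -2, 1, -1 → best response CR.
Mutual best responses: (R1, L); (R2, CR).

The pure Nash equilibria are (R1, L) and (R2, CR).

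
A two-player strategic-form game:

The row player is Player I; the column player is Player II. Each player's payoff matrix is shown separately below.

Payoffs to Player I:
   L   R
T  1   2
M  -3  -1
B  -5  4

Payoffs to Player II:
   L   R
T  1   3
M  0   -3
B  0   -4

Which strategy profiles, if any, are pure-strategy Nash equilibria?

none

Player I against L: payoffs 1, -3, -5 → best response T.
Player I against R: payoffs 2, -1, 4 → best response B.
Player II against T: payoffs 1, 3 → best response R.
Player II against M: payoffs 0, -3 → best response L.
Player II against B: payoffs 0, -4 → best response L.
No profile is a mutual best response for all players.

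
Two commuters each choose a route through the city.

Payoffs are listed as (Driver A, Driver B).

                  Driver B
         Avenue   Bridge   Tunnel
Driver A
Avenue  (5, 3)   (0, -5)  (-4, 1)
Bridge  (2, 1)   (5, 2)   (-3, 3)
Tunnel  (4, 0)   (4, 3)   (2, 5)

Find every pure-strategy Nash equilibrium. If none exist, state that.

(Avenue, Avenue); (Tunnel, Tunnel)

(Avenue, Avenue): Driver A gets 5, best alternative 4; Driver B gets 3, best alternative 1. No profitable deviation — NE.
(Avenue, Bridge): Driver A can switch to Bridge (0 → 5). Not NE.
(Avenue, Tunnel): Driver A can switch to Bridge (-4 → -3). Not NE.
(Bridge, Avenue): Driver A can switch to Avenue (2 → 5). Not NE.
(Bridge, Bridge): Driver B can switch to Tunnel (2 → 3). Not NE.
(Bridge, Tunnel): Driver A can switch to Tunnel (-3 → 2). Not NE.
(Tunnel, Avenue): Driver A can switch to Avenue (4 → 5). Not NE.
(Tunnel, Tunnel): Driver A gets 2, best alternative -3; Driver B gets 5, best alternative 3. No profitable deviation — NE.
(The remaining 1 profile has a profitable deviation by the same check.)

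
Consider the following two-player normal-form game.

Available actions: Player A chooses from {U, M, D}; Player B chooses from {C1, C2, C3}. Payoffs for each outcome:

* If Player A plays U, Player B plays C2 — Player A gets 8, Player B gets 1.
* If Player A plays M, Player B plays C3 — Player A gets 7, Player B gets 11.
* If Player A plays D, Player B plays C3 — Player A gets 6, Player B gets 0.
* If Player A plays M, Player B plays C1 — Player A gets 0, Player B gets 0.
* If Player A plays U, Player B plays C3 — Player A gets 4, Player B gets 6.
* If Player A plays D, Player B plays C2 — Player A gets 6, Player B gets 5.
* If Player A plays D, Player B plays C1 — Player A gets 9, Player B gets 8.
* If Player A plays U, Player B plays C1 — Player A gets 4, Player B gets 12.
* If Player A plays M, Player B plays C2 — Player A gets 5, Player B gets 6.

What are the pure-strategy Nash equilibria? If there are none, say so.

The pure Nash equilibria are (M, C3); (D, C1).

(U, C1): Player A can switch to D (4 → 9). Not NE.
(U, C2): Player B can switch to C1 (1 → 12). Not NE.
(U, C3): Player A can switch to M (4 → 7). Not NE.
(M, C1): Player A can switch to U (0 → 4). Not NE.
(M, C2): Player A can switch to U (5 → 8). Not NE.
(M, C3): Player A gets 7, best alternative 6; Player B gets 11, best alternative 6. No profitable deviation — NE.
(D, C1): Player A gets 9, best alternative 4; Player B gets 8, best alternative 5. No profitable deviation — NE.
(D, C2): Player A can switch to U (6 → 8). Not NE.
(D, C3): Player A can switch to M (6 → 7). Not NE.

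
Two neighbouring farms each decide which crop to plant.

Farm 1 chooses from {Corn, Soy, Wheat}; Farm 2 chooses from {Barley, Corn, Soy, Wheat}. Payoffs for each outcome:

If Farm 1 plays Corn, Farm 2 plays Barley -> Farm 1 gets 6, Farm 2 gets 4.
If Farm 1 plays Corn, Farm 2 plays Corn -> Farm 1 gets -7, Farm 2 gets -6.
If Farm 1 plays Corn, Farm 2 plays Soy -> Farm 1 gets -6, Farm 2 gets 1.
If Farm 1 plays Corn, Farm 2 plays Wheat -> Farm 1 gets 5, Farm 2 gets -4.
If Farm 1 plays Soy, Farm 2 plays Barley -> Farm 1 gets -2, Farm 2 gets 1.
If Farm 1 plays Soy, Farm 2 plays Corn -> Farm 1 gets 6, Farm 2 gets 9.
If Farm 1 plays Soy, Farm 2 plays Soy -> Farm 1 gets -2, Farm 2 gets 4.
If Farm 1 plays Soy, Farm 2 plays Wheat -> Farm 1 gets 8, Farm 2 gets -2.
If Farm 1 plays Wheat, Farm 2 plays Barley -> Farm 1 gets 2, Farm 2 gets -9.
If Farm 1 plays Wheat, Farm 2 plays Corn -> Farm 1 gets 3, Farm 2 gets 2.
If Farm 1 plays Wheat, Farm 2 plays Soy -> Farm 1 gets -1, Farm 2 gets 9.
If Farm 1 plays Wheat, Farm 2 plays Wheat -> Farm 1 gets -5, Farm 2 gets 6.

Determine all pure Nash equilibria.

Check each profile: it is a Nash equilibrium iff no player can strictly gain by switching unilaterally.
(Corn, Barley): Farm 1 gets 6, best alternative 2; Farm 2 gets 4, best alternative 1. No profitable deviation — NE.
(Corn, Corn): Farm 1 can switch to Soy (-7 → 6). Not NE.
(Corn, Soy): Farm 1 can switch to Soy (-6 → -2). Not NE.
(Corn, Wheat): Farm 1 can switch to Soy (5 → 8). Not NE.
(Soy, Barley): Farm 1 can switch to Corn (-2 → 6). Not NE.
(Soy, Corn): Farm 1 gets 6, best alternative 3; Farm 2 gets 9, best alternative 4. No profitable deviation — NE.
(Soy, Soy): Farm 1 can switch to Wheat (-2 → -1). Not NE.
(Soy, Wheat): Farm 2 can switch to Barley (-2 → 1). Not NE.
(Wheat, Barley): Farm 1 can switch to Corn (2 → 6). Not NE.
(Wheat, Corn): Farm 1 can switch to Soy (3 → 6). Not NE.
(Wheat, Soy): Farm 1 gets -1, best alternative -2; Farm 2 gets 9, best alternative 6. No profitable deviation — NE.
(Wheat, Wheat): Farm 1 can switch to Corn (-5 → 5). Not NE.

(Corn, Barley), (Soy, Corn), (Wheat, Soy)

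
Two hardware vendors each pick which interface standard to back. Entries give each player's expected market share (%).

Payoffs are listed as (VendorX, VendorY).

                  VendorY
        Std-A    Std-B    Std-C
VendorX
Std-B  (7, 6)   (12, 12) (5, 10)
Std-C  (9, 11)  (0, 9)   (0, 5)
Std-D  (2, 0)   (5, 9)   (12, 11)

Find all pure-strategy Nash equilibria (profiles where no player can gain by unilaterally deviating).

The pure Nash equilibria are (Std-B, Std-B), (Std-C, Std-A), (Std-D, Std-C).

Mark each player's best response to every combination of opponents' strategies; a profile where every player is best-responding is a pure Nash equilibrium.
VendorX against Std-A: payoffs 7, 9, 2 → best response Std-C.
VendorX against Std-B: payoffs 12, 0, 5 → best response Std-B.
VendorX against Std-C: payoffs 5, 0, 12 → best response Std-D.
VendorY against Std-B: payoffs 6, 12, 10 → best response Std-B.
VendorY against Std-C: payoffs 11, 9, 5 → best response Std-A.
VendorY against Std-D: payoffs 0, 9, 11 → best response Std-C.
Mutual best responses: (Std-B, Std-B); (Std-C, Std-A); (Std-D, Std-C).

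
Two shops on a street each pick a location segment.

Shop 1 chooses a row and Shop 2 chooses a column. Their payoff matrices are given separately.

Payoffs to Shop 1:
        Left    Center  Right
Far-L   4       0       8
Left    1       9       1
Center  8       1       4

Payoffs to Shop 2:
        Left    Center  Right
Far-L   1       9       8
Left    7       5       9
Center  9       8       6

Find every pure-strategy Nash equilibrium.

Shop 1 against Left: payoffs 4, 1, 8 → best response Center.
Shop 1 against Center: payoffs 0, 9, 1 → best response Left.
Shop 1 against Right: payoffs 8, 1, 4 → best response Far-L.
Shop 2 against Far-L: payoffs 1, 9, 8 → best response Center.
Shop 2 against Left: payoffs 7, 5, 9 → best response Right.
Shop 2 against Center: payoffs 9, 8, 6 → best response Left.
Mutual best responses: (Center, Left).

The unique pure-strategy Nash equilibrium is (Center, Left).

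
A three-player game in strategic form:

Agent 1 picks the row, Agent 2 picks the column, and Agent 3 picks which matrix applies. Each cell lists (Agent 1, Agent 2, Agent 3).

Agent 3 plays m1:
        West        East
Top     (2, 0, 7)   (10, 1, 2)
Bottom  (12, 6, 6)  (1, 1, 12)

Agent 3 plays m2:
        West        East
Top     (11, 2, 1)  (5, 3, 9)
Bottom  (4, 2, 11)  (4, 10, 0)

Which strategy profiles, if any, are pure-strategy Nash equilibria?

Agent 1 against (West, m1): payoffs 2, 12 → best response Bottom.
Agent 1 against (West, m2): payoffs 11, 4 → best response Top.
Agent 1 against (East, m1): payoffs 10, 1 → best response Top.
Agent 1 against (East, m2): payoffs 5, 4 → best response Top.
Agent 2 against (Top, m1): payoffs 0, 1 → best response East.
Agent 2 against (Top, m2): payoffs 2, 3 → best response East.
Agent 2 against (Bottom, m1): payoffs 6, 1 → best response West.
Agent 2 against (Bottom, m2): payoffs 2, 10 → best response East.
Agent 3 against (Top, West): payoffs 7, 1 → best response m1.
Agent 3 against (Top, East): payoffs 2, 9 → best response m2.
Agent 3 against (Bottom, West): payoffs 6, 11 → best response m2.
Agent 3 against (Bottom, East): payoffs 12, 0 → best response m1.
Mutual best responses: (Top, East, m2).

Pure NE: (Top, East, m2)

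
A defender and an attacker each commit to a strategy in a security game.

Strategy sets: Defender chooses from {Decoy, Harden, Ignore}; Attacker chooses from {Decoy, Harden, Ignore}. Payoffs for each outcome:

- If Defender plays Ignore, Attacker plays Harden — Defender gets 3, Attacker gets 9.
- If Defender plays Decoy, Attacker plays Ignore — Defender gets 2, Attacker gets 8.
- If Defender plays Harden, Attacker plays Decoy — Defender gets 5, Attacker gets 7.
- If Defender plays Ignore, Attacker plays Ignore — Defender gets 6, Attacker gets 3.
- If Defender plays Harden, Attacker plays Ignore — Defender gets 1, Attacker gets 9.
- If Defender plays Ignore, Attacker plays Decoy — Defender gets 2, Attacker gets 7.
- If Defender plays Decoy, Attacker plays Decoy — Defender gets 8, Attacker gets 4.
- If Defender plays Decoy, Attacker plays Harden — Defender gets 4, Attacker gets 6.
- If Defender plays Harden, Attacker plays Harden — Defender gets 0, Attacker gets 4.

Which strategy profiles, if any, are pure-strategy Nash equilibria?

Mark each player's best response to every combination of opponents' strategies; a profile where every player is best-responding is a pure Nash equilibrium.
Defender against Decoy: payoffs 8, 5, 2 → best response Decoy.
Defender against Harden: payoffs 4, 0, 3 → best response Decoy.
Defender against Ignore: payoffs 2, 1, 6 → best response Ignore.
Attacker against Decoy: payoffs 4, 6, 8 → best response Ignore.
Attacker against Harden: payoffs 7, 4, 9 → best response Ignore.
Attacker against Ignore: payoffs 7, 9, 3 → best response Harden.
No profile is a mutual best response for all players.

This game has no pure Nash equilibrium.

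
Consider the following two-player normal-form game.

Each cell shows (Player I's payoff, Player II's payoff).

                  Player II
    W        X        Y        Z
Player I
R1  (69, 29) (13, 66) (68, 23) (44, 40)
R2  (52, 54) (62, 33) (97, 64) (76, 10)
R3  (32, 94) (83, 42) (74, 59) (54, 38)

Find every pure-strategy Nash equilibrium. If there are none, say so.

The unique pure-strategy Nash equilibrium is (R2, Y).

(R1, W): Player II can switch to X (29 → 66). Not NE.
(R1, X): Player I can switch to R2 (13 → 62). Not NE.
(R1, Y): Player I can switch to R2 (68 → 97). Not NE.
(R1, Z): Player I can switch to R2 (44 → 76). Not NE.
(R2, W): Player I can switch to R1 (52 → 69). Not NE.
(R2, X): Player I can switch to R3 (62 → 83). Not NE.
(R2, Y): Player I gets 97, best alternative 74; Player II gets 64, best alternative 54. No profitable deviation — NE.
(R2, Z): Player II can switch to W (10 → 54). Not NE.
(R3, W): Player I can switch to R1 (32 → 69). Not NE.
(R3, X): Player II can switch to W (42 → 94). Not NE.
(R3, Y): Player I can switch to R2 (74 → 97). Not NE.
(The remaining 1 profile has a profitable deviation by the same check.)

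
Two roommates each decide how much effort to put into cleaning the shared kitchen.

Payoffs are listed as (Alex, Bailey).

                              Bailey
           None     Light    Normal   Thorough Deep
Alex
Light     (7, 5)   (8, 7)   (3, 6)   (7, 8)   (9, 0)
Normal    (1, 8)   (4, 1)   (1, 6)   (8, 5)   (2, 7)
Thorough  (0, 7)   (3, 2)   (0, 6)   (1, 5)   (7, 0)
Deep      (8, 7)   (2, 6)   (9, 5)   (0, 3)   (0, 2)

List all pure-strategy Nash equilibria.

Alex against None: payoffs 7, 1, 0, 8 → best response Deep.
Alex against Light: payoffs 8, 4, 3, 2 → best response Light.
Alex against Normal: payoffs 3, 1, 0, 9 → best response Deep.
Alex against Thorough: payoffs 7, 8, 1, 0 → best response Normal.
Alex against Deep: payoffs 9, 2, 7, 0 → best response Light.
Bailey against Light: payoffs 5, 7, 6, 8, 0 → best response Thorough.
Bailey against Normal: payoffs 8, 1, 6, 5, 7 → best response None.
Bailey against Thorough: payoffs 7, 2, 6, 5, 0 → best response None.
Bailey against Deep: payoffs 7, 6, 5, 3, 2 → best response None.
Mutual best responses: (Deep, None).

(Deep, None)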